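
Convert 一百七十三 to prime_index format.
Convert 一百七十三 (Chinese numeral) → 1×100 + 7×10 + 3 = 173 (decimal)
Convert 173 (decimal) → the 40th prime (prime index)
the 40th prime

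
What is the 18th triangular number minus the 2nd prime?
The 18th triangular number = 18×19/2 = 171
Convert the 2nd prime (prime index) → 3 (decimal)
Compute 171 - 3 = 168
168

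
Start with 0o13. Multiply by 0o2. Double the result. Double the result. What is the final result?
Convert 0o13 (octal) → 1×8 + 3 = 11 (decimal)
Start: 11
Convert 0o2 (octal) → 2 (decimal)
11 × 2 = 22
22 × 2 = 44
44 × 2 = 88
88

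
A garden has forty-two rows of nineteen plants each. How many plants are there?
Convert nineteen (English words) → 19 (decimal)
Convert forty-two (English words) → 42 (decimal)
Compute 19 × 42 = 798
798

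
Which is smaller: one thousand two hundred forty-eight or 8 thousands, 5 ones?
Convert one thousand two hundred forty-eight (English words) → 1×1000 + 2×100 + 48 = 1248 (decimal)
Convert 8 thousands, 5 ones (place-value notation) → 8×1000 + 5 = 8005 (decimal)
Compare 1248 vs 8005: smaller = 1248
1248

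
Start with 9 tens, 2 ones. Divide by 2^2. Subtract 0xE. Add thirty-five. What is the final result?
Convert 9 tens, 2 ones (place-value notation) → 9×10 + 2 = 92 (decimal)
Start: 92
Convert 2^2 (power) → 4 (decimal)
92 ÷ 4 = 23
Convert 0xE (hexadecimal) → 14 (decimal)
23 - 14 = 9
Convert thirty-five (English words) → 35 (decimal)
9 + 35 = 44
44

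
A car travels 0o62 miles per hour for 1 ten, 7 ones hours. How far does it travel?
Convert 0o62 (octal) → 6×8 + 2 = 50 (decimal)
Convert 1 ten, 7 ones (place-value notation) → 1×10 + 7 = 17 (decimal)
Compute 50 × 17 = 850
850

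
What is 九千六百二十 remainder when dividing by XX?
Convert 九千六百二十 (Chinese numeral) → 9×1000 + 6×100 + 2×10 = 9620 (decimal)
Convert XX (Roman numeral) → 10 + 10 = 20 (decimal)
Compute 9620 mod 20 = 0
0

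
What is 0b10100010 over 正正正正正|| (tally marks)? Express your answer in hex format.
Convert 0b10100010 (binary) → 128 + 32 + 2 = 162 (decimal)
Convert 正正正正正|| (tally marks) → 5 + 5 + 5 + 5 + 5 + 2 = 27 (decimal)
Compute 162 ÷ 27 = 6
Convert 6 (decimal) → 0x6 (hexadecimal)
0x6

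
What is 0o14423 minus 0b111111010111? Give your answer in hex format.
Convert 0o14423 (octal) → 1×4096 + 4×512 + 4×64 + 2×8 + 3 = 6419 (decimal)
Convert 0b111111010111 (binary) → 2048 + 1024 + 512 + 256 + 128 + 64 + 16 + 4 + 2 + 1 = 4055 (decimal)
Compute 6419 - 4055 = 2364
Convert 2364 (decimal) → 2364 = 9×256 + 3×16 + 12 → 0x93C (hexadecimal)
0x93C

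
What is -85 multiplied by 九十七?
Convert 九十七 (Chinese numeral) → 9×10 + 7 = 97 (decimal)
Compute -85 × 97 = -8245
-8245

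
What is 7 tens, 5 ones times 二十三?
Convert 7 tens, 5 ones (place-value notation) → 7×10 + 5 = 75 (decimal)
Convert 二十三 (Chinese numeral) → 2×10 + 3 = 23 (decimal)
Compute 75 × 23 = 1725
1725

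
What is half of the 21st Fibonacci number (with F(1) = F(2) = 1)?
The 21st Fibonacci number (with F(1) = F(2) = 1) = 10946
Compute 10946 ÷ 2 = 5473
5473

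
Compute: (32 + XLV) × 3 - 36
Convert XLV (Roman numeral) → 40 + 5 = 45 (decimal)
Expression in decimal: (32 + 45) × 3 - 36
Parentheses first: 32 + 45 = 77
Multiply: 77 × 3 = 231
Subtract: 231 - 36 = 195
195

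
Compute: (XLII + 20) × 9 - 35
Convert XLII (Roman numeral) → 40 + 1 + 1 = 42 (decimal)
Expression in decimal: (42 + 20) × 9 - 35
Parentheses first: 42 + 20 = 62
Multiply: 62 × 9 = 558
Subtract: 558 - 35 = 523
523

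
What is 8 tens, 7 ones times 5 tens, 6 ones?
Convert 8 tens, 7 ones (place-value notation) → 8×10 + 7 = 87 (decimal)
Convert 5 tens, 6 ones (place-value notation) → 5×10 + 6 = 56 (decimal)
Compute 87 × 56 = 4872
4872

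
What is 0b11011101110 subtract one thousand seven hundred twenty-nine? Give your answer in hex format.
Convert 0b11011101110 (binary) → 1024 + 512 + 128 + 64 + 32 + 8 + 4 + 2 = 1774 (decimal)
Convert one thousand seven hundred twenty-nine (English words) → 1×1000 + 7×100 + 29 = 1729 (decimal)
Compute 1774 - 1729 = 45
Convert 45 (decimal) → 45 = 2×16 + 13 → 0x2D (hexadecimal)
0x2D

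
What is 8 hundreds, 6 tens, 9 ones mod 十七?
Convert 8 hundreds, 6 tens, 9 ones (place-value notation) → 8×100 + 6×10 + 9 = 869 (decimal)
Convert 十七 (Chinese numeral) → 1×10 + 7 = 17 (decimal)
Compute 869 mod 17 = 2
2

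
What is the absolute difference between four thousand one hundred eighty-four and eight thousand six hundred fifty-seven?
Convert four thousand one hundred eighty-four (English words) → 4×1000 + 1×100 + 84 = 4184 (decimal)
Convert eight thousand six hundred fifty-seven (English words) → 8×1000 + 6×100 + 57 = 8657 (decimal)
Compute |4184 - 8657| = 4473
4473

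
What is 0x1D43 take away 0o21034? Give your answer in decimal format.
Convert 0x1D43 (hexadecimal) → 1×4096 + 13×256 + 4×16 + 3 = 7491 (decimal)
Convert 0o21034 (octal) → 2×4096 + 1×512 + 3×8 + 4 = 8732 (decimal)
Compute 7491 - 8732 = -1241
-1241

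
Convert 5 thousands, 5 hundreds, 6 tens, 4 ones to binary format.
Convert 5 thousands, 5 hundreds, 6 tens, 4 ones (place-value notation) → 5×1000 + 5×100 + 6×10 + 4 = 5564 (decimal)
Convert 5564 (decimal) → 5564 = 4096 + 1024 + 256 + 128 + 32 + 16 + 8 + 4 → 0b1010110111100 (binary)
0b1010110111100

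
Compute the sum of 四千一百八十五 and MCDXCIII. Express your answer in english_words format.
Convert 四千一百八十五 (Chinese numeral) → 4×1000 + 1×100 + 8×10 + 5 = 4185 (decimal)
Convert MCDXCIII (Roman numeral) → 1000 + 400 + 90 + 1 + 1 + 1 = 1493 (decimal)
Compute 4185 + 1493 = 5678
Convert 5678 (decimal) → 5678 = 5×1000 + 6×100 + 78 → five thousand six hundred seventy-eight (English words)
five thousand six hundred seventy-eight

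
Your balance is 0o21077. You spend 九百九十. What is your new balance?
Convert 0o21077 (octal) → 2×4096 + 1×512 + 7×8 + 7 = 8767 (decimal)
Convert 九百九十 (Chinese numeral) → 9×100 + 9×10 = 990 (decimal)
Compute 8767 - 990 = 7777
7777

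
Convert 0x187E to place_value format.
Convert 0x187E (hexadecimal) → 1×4096 + 8×256 + 7×16 + 14 = 6270 (decimal)
Convert 6270 (decimal) → 6270 = 6×1000 + 2×100 + 7×10 → 6 thousands, 2 hundreds, 7 tens (place-value notation)
6 thousands, 2 hundreds, 7 tens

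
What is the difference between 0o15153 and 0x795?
Convert 0o15153 (octal) → 1×4096 + 5×512 + 1×64 + 5×8 + 3 = 6763 (decimal)
Convert 0x795 (hexadecimal) → 7×256 + 9×16 + 5 = 1941 (decimal)
Difference: |6763 - 1941| = 4822
4822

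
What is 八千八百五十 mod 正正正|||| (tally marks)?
Convert 八千八百五十 (Chinese numeral) → 8×1000 + 8×100 + 5×10 = 8850 (decimal)
Convert 正正正|||| (tally marks) → 5 + 5 + 5 + 4 = 19 (decimal)
Compute 8850 mod 19 = 15
15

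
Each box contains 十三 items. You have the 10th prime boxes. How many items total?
Convert 十三 (Chinese numeral) → 1×10 + 3 = 13 (decimal)
Convert the 10th prime (prime index) → 29 (decimal)
Compute 13 × 29 = 377
377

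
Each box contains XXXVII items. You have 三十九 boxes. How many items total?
Convert XXXVII (Roman numeral) → 10 + 10 + 10 + 5 + 1 + 1 = 37 (decimal)
Convert 三十九 (Chinese numeral) → 3×10 + 9 = 39 (decimal)
Compute 37 × 39 = 1443
1443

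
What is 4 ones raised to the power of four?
Convert 4 ones (place-value notation) → 4 (decimal)
Convert four (English words) → 4 (decimal)
Compute 4 ^ 4 = 256
256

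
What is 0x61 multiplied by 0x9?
Convert 0x61 (hexadecimal) → 6×16 + 1 = 97 (decimal)
Convert 0x9 (hexadecimal) → 9 (decimal)
Compute 97 × 9 = 873
873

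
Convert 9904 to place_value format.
Convert 9904 (decimal) → 9904 = 9×1000 + 9×100 + 4 → 9 thousands, 9 hundreds, 4 ones (place-value notation)
9 thousands, 9 hundreds, 4 ones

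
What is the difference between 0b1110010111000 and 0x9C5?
Convert 0b1110010111000 (binary) → 4096 + 2048 + 1024 + 128 + 32 + 16 + 8 = 7352 (decimal)
Convert 0x9C5 (hexadecimal) → 9×256 + 12×16 + 5 = 2501 (decimal)
Difference: |7352 - 2501| = 4851
4851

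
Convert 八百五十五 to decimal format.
Convert 八百五十五 (Chinese numeral) → 8×100 + 5×10 + 5 = 855 (decimal)
855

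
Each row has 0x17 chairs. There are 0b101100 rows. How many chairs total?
Convert 0x17 (hexadecimal) → 1×16 + 7 = 23 (decimal)
Convert 0b101100 (binary) → 32 + 8 + 4 = 44 (decimal)
Compute 23 × 44 = 1012
1012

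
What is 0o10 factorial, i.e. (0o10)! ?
Convert 0o10 (octal) → 1×8 = 8 (decimal)
Compute 8! = 40320
40320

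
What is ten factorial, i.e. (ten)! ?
Convert ten (English words) → 10 (decimal)
Compute 10! = 3628800
3628800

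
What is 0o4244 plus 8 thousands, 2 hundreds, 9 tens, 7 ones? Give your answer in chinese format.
Convert 0o4244 (octal) → 4×512 + 2×64 + 4×8 + 4 = 2212 (decimal)
Convert 8 thousands, 2 hundreds, 9 tens, 7 ones (place-value notation) → 8×1000 + 2×100 + 9×10 + 7 = 8297 (decimal)
Compute 2212 + 8297 = 10509
Convert 10509 (decimal) → 10509 = 1×10000 + 5×100 + 9 → 一万零五百零九 (Chinese numeral)
一万零五百零九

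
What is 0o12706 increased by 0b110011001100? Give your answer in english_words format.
Convert 0o12706 (octal) → 1×4096 + 2×512 + 7×64 + 6 = 5574 (decimal)
Convert 0b110011001100 (binary) → 2048 + 1024 + 128 + 64 + 8 + 4 = 3276 (decimal)
Compute 5574 + 3276 = 8850
Convert 8850 (decimal) → 8850 = 8×1000 + 8×100 + 50 → eight thousand eight hundred fifty (English words)
eight thousand eight hundred fifty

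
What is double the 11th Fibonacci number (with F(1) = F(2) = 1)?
The 11th Fibonacci number (with F(1) = F(2) = 1): 1, 1, 2, 3, 5, 8, 13, 21, 34, 55, 89 → 89
Compute 89 × 2 = 178
178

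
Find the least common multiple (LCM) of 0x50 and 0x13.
Convert 0x50 (hexadecimal) → 5×16 = 80 (decimal)
Convert 0x13 (hexadecimal) → 1×16 + 3 = 19 (decimal)
Compute lcm(80, 19) = 1520
1520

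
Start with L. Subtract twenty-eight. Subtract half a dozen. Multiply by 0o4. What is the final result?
Convert L (Roman numeral) → 50 (decimal)
Start: 50
Convert twenty-eight (English words) → 28 (decimal)
50 - 28 = 22
Convert half a dozen (colloquial) → 6 (decimal)
22 - 6 = 16
Convert 0o4 (octal) → 4 (decimal)
16 × 4 = 64
64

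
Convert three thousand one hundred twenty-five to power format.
Convert three thousand one hundred twenty-five (English words) → 3×1000 + 1×100 + 25 = 3125 (decimal)
Convert 3125 (decimal) → 5^5 (power)
5^5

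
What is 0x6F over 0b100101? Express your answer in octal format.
Convert 0x6F (hexadecimal) → 6×16 + 15 = 111 (decimal)
Convert 0b100101 (binary) → 32 + 4 + 1 = 37 (decimal)
Compute 111 ÷ 37 = 3
Convert 3 (decimal) → 0o3 (octal)
0o3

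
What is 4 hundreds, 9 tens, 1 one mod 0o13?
Convert 4 hundreds, 9 tens, 1 one (place-value notation) → 4×100 + 9×10 + 1 = 491 (decimal)
Convert 0o13 (octal) → 1×8 + 3 = 11 (decimal)
Compute 491 mod 11 = 7
7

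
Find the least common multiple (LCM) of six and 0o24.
Convert six (English words) → 6 (decimal)
Convert 0o24 (octal) → 2×8 + 4 = 20 (decimal)
Compute lcm(6, 20) = 60
60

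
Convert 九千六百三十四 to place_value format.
Convert 九千六百三十四 (Chinese numeral) → 9×1000 + 6×100 + 3×10 + 4 = 9634 (decimal)
Convert 9634 (decimal) → 9634 = 9×1000 + 6×100 + 3×10 + 4 → 9 thousands, 6 hundreds, 3 tens, 4 ones (place-value notation)
9 thousands, 6 hundreds, 3 tens, 4 ones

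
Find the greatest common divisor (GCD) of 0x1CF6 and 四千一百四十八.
Convert 0x1CF6 (hexadecimal) → 1×4096 + 12×256 + 15×16 + 6 = 7414 (decimal)
Convert 四千一百四十八 (Chinese numeral) → 4×1000 + 1×100 + 4×10 + 8 = 4148 (decimal)
Compute gcd(7414, 4148) = 2
2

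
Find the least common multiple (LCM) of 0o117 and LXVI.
Convert 0o117 (octal) → 1×64 + 1×8 + 7 = 79 (decimal)
Convert LXVI (Roman numeral) → 50 + 10 + 5 + 1 = 66 (decimal)
Compute lcm(79, 66) = 5214
5214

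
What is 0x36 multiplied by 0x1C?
Convert 0x36 (hexadecimal) → 3×16 + 6 = 54 (decimal)
Convert 0x1C (hexadecimal) → 1×16 + 12 = 28 (decimal)
Compute 54 × 28 = 1512
1512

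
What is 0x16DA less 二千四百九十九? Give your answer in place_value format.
Convert 0x16DA (hexadecimal) → 1×4096 + 6×256 + 13×16 + 10 = 5850 (decimal)
Convert 二千四百九十九 (Chinese numeral) → 2×1000 + 4×100 + 9×10 + 9 = 2499 (decimal)
Compute 5850 - 2499 = 3351
Convert 3351 (decimal) → 3351 = 3×1000 + 3×100 + 5×10 + 1 → 3 thousands, 3 hundreds, 5 tens, 1 one (place-value notation)
3 thousands, 3 hundreds, 5 tens, 1 one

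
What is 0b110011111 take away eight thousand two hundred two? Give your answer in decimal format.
Convert 0b110011111 (binary) → 256 + 128 + 16 + 8 + 4 + 2 + 1 = 415 (decimal)
Convert eight thousand two hundred two (English words) → 8×1000 + 2×100 + 2 = 8202 (decimal)
Compute 415 - 8202 = -7787
-7787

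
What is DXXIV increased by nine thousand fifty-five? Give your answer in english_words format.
Convert DXXIV (Roman numeral) → 500 + 10 + 10 + 4 = 524 (decimal)
Convert nine thousand fifty-five (English words) → 9×1000 + 55 = 9055 (decimal)
Compute 524 + 9055 = 9579
Convert 9579 (decimal) → 9579 = 9×1000 + 5×100 + 79 → nine thousand five hundred seventy-nine (English words)
nine thousand five hundred seventy-nine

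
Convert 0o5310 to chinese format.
Convert 0o5310 (octal) → 5×512 + 3×64 + 1×8 = 2760 (decimal)
Convert 2760 (decimal) → 2760 = 2×1000 + 7×100 + 6×10 → 二千七百六十 (Chinese numeral)
二千七百六十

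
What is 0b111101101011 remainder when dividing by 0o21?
Convert 0b111101101011 (binary) → 2048 + 1024 + 512 + 256 + 64 + 32 + 8 + 2 + 1 = 3947 (decimal)
Convert 0o21 (octal) → 2×8 + 1 = 17 (decimal)
Compute 3947 mod 17 = 3
3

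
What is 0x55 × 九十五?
Convert 0x55 (hexadecimal) → 5×16 + 5 = 85 (decimal)
Convert 九十五 (Chinese numeral) → 9×10 + 5 = 95 (decimal)
Compute 85 × 95 = 8075
8075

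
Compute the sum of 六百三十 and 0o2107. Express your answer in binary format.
Convert 六百三十 (Chinese numeral) → 6×100 + 3×10 = 630 (decimal)
Convert 0o2107 (octal) → 2×512 + 1×64 + 7 = 1095 (decimal)
Compute 630 + 1095 = 1725
Convert 1725 (decimal) → 1725 = 1024 + 512 + 128 + 32 + 16 + 8 + 4 + 1 → 0b11010111101 (binary)
0b11010111101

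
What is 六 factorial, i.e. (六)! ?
Convert 六 (Chinese numeral) → 6 (decimal)
Compute 6! = 720
720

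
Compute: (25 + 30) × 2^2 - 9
Convert 2^2 (power) → 4 (decimal)
Expression in decimal: (25 + 30) × 4 - 9
Parentheses first: 25 + 30 = 55
Multiply: 55 × 4 = 220
Subtract: 220 - 9 = 211
211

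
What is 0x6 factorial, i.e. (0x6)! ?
Convert 0x6 (hexadecimal) → 6 (decimal)
Compute 6! = 720
720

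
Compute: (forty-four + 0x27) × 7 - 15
Convert forty-four (English words) → 44 (decimal)
Convert 0x27 (hexadecimal) → 2×16 + 7 = 39 (decimal)
Expression in decimal: (44 + 39) × 7 - 15
Parentheses first: 44 + 39 = 83
Multiply: 83 × 7 = 581
Subtract: 581 - 15 = 566
566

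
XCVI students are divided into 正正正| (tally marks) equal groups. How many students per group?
Convert XCVI (Roman numeral) → 90 + 5 + 1 = 96 (decimal)
Convert 正正正| (tally marks) → 5 + 5 + 5 + 1 = 16 (decimal)
Compute 96 ÷ 16 = 6
6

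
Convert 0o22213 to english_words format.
Convert 0o22213 (octal) → 2×4096 + 2×512 + 2×64 + 1×8 + 3 = 9355 (decimal)
Convert 9355 (decimal) → 9355 = 9×1000 + 3×100 + 55 → nine thousand three hundred fifty-five (English words)
nine thousand three hundred fifty-five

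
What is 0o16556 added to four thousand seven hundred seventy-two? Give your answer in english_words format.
Convert 0o16556 (octal) → 1×4096 + 6×512 + 5×64 + 5×8 + 6 = 7534 (decimal)
Convert four thousand seven hundred seventy-two (English words) → 4×1000 + 7×100 + 72 = 4772 (decimal)
Compute 7534 + 4772 = 12306
Convert 12306 (decimal) → 12306 = 12×1000 + 3×100 + 6 → twelve thousand three hundred six (English words)
twelve thousand three hundred six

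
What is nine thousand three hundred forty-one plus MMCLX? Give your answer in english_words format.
Convert nine thousand three hundred forty-one (English words) → 9×1000 + 3×100 + 41 = 9341 (decimal)
Convert MMCLX (Roman numeral) → 1000 + 1000 + 100 + 50 + 10 = 2160 (decimal)
Compute 9341 + 2160 = 11501
Convert 11501 (decimal) → 11501 = 11×1000 + 5×100 + 1 → eleven thousand five hundred one (English words)
eleven thousand five hundred one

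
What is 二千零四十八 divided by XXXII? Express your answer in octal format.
Convert 二千零四十八 (Chinese numeral) → 2×1000 + 4×10 + 8 = 2048 (decimal)
Convert XXXII (Roman numeral) → 10 + 10 + 10 + 1 + 1 = 32 (decimal)
Compute 2048 ÷ 32 = 64
Convert 64 (decimal) → 64 = 1×64 → 0o100 (octal)
0o100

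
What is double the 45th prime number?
The 45th prime number = 197
Compute 197 × 2 = 394
394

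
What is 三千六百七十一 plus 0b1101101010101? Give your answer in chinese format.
Convert 三千六百七十一 (Chinese numeral) → 3×1000 + 6×100 + 7×10 + 1 = 3671 (decimal)
Convert 0b1101101010101 (binary) → 4096 + 2048 + 512 + 256 + 64 + 16 + 4 + 1 = 6997 (decimal)
Compute 3671 + 6997 = 10668
Convert 10668 (decimal) → 10668 = 1×10000 + 6×100 + 6×10 + 8 → 一万零六百六十八 (Chinese numeral)
一万零六百六十八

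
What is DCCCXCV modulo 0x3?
Convert DCCCXCV (Roman numeral) → 500 + 100 + 100 + 100 + 90 + 5 = 895 (decimal)
Convert 0x3 (hexadecimal) → 3 (decimal)
Compute 895 mod 3 = 1
1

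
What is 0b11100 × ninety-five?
Convert 0b11100 (binary) → 16 + 8 + 4 = 28 (decimal)
Convert ninety-five (English words) → 95 (decimal)
Compute 28 × 95 = 2660
2660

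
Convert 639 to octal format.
Convert 639 (decimal) → 639 = 1×512 + 1×64 + 7×8 + 7 → 0o1177 (octal)
0o1177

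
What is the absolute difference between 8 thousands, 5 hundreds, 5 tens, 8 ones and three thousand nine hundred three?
Convert 8 thousands, 5 hundreds, 5 tens, 8 ones (place-value notation) → 8×1000 + 5×100 + 5×10 + 8 = 8558 (decimal)
Convert three thousand nine hundred three (English words) → 3×1000 + 9×100 + 3 = 3903 (decimal)
Compute |8558 - 3903| = 4655
4655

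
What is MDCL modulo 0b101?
Convert MDCL (Roman numeral) → 1000 + 500 + 100 + 50 = 1650 (decimal)
Convert 0b101 (binary) → 4 + 1 = 5 (decimal)
Compute 1650 mod 5 = 0
0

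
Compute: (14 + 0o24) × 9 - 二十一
Convert 0o24 (octal) → 2×8 + 4 = 20 (decimal)
Convert 二十一 (Chinese numeral) → 2×10 + 1 = 21 (decimal)
Expression in decimal: (14 + 20) × 9 - 21
Parentheses first: 14 + 20 = 34
Multiply: 34 × 9 = 306
Subtract: 306 - 21 = 285
285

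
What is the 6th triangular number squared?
The 6th triangular number = 6×7/2 = 21
Compute 21² = 21 × 21 = 441
441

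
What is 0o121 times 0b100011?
Convert 0o121 (octal) → 1×64 + 2×8 + 1 = 81 (decimal)
Convert 0b100011 (binary) → 32 + 2 + 1 = 35 (decimal)
Compute 81 × 35 = 2835
2835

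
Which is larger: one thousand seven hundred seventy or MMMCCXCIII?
Convert one thousand seven hundred seventy (English words) → 1×1000 + 7×100 + 70 = 1770 (decimal)
Convert MMMCCXCIII (Roman numeral) → 1000 + 1000 + 1000 + 100 + 100 + 90 + 1 + 1 + 1 = 3293 (decimal)
Compare 1770 vs 3293: larger = 3293
3293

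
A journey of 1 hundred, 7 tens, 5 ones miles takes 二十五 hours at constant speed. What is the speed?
Convert 1 hundred, 7 tens, 5 ones (place-value notation) → 1×100 + 7×10 + 5 = 175 (decimal)
Convert 二十五 (Chinese numeral) → 2×10 + 5 = 25 (decimal)
Compute 175 ÷ 25 = 7
7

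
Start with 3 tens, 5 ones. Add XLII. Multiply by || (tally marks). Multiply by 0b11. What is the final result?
Convert 3 tens, 5 ones (place-value notation) → 3×10 + 5 = 35 (decimal)
Start: 35
Convert XLII (Roman numeral) → 40 + 1 + 1 = 42 (decimal)
35 + 42 = 77
Convert || (tally marks) → 2 (decimal)
77 × 2 = 154
Convert 0b11 (binary) → 2 + 1 = 3 (decimal)
154 × 3 = 462
462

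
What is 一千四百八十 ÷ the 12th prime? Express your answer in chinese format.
Convert 一千四百八十 (Chinese numeral) → 1×1000 + 4×100 + 8×10 = 1480 (decimal)
Convert the 12th prime (prime index) → 37 (decimal)
Compute 1480 ÷ 37 = 40
Convert 40 (decimal) → 40 = 4×10 → 四十 (Chinese numeral)
四十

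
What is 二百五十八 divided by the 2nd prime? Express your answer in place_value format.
Convert 二百五十八 (Chinese numeral) → 2×100 + 5×10 + 8 = 258 (decimal)
Convert the 2nd prime (prime index) → 3 (decimal)
Compute 258 ÷ 3 = 86
Convert 86 (decimal) → 86 = 8×10 + 6 → 8 tens, 6 ones (place-value notation)
8 tens, 6 ones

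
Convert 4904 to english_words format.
Convert 4904 (decimal) → 4904 = 4×1000 + 9×100 + 4 → four thousand nine hundred four (English words)
four thousand nine hundred four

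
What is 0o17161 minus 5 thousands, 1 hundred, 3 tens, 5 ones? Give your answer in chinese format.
Convert 0o17161 (octal) → 1×4096 + 7×512 + 1×64 + 6×8 + 1 = 7793 (decimal)
Convert 5 thousands, 1 hundred, 3 tens, 5 ones (place-value notation) → 5×1000 + 1×100 + 3×10 + 5 = 5135 (decimal)
Compute 7793 - 5135 = 2658
Convert 2658 (decimal) → 2658 = 2×1000 + 6×100 + 5×10 + 8 → 二千六百五十八 (Chinese numeral)
二千六百五十八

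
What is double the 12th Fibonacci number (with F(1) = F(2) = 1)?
The 12th Fibonacci number (with F(1) = F(2) = 1): 1, 1, 2, 3, 5, 8, 13, 21, 34, 55, 89, 144 → 144
Compute 144 × 2 = 288
288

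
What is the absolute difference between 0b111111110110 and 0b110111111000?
Convert 0b111111110110 (binary) → 2048 + 1024 + 512 + 256 + 128 + 64 + 32 + 16 + 4 + 2 = 4086 (decimal)
Convert 0b110111111000 (binary) → 2048 + 1024 + 256 + 128 + 64 + 32 + 16 + 8 = 3576 (decimal)
Compute |4086 - 3576| = 510
510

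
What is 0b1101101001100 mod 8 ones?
Convert 0b1101101001100 (binary) → 4096 + 2048 + 512 + 256 + 64 + 8 + 4 = 6988 (decimal)
Convert 8 ones (place-value notation) → 8 (decimal)
Compute 6988 mod 8 = 4
4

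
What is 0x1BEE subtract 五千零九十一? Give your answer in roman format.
Convert 0x1BEE (hexadecimal) → 1×4096 + 11×256 + 14×16 + 14 = 7150 (decimal)
Convert 五千零九十一 (Chinese numeral) → 5×1000 + 9×10 + 1 = 5091 (decimal)
Compute 7150 - 5091 = 2059
Convert 2059 (decimal) → 2059 = 1000 + 1000 + 50 + 9 → MMLIX (Roman numeral)
MMLIX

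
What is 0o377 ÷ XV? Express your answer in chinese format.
Convert 0o377 (octal) → 3×64 + 7×8 + 7 = 255 (decimal)
Convert XV (Roman numeral) → 10 + 5 = 15 (decimal)
Compute 255 ÷ 15 = 17
Convert 17 (decimal) → 17 = 1×10 + 7 → 十七 (Chinese numeral)
十七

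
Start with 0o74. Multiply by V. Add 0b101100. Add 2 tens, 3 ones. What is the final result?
Convert 0o74 (octal) → 7×8 + 4 = 60 (decimal)
Start: 60
Convert V (Roman numeral) → 5 (decimal)
60 × 5 = 300
Convert 0b101100 (binary) → 32 + 8 + 4 = 44 (decimal)
300 + 44 = 344
Convert 2 tens, 3 ones (place-value notation) → 2×10 + 3 = 23 (decimal)
344 + 23 = 367
367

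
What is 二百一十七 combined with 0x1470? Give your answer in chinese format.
Convert 二百一十七 (Chinese numeral) → 2×100 + 1×10 + 7 = 217 (decimal)
Convert 0x1470 (hexadecimal) → 1×4096 + 4×256 + 7×16 = 5232 (decimal)
Compute 217 + 5232 = 5449
Convert 5449 (decimal) → 5449 = 5×1000 + 4×100 + 4×10 + 9 → 五千四百四十九 (Chinese numeral)
五千四百四十九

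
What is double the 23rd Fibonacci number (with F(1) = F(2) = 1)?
The 23rd Fibonacci number (with F(1) = F(2) = 1) = 28657
Compute 28657 × 2 = 57314
57314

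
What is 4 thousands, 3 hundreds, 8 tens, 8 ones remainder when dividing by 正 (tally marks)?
Convert 4 thousands, 3 hundreds, 8 tens, 8 ones (place-value notation) → 4×1000 + 3×100 + 8×10 + 8 = 4388 (decimal)
Convert 正 (tally marks) → 5 (decimal)
Compute 4388 mod 5 = 3
3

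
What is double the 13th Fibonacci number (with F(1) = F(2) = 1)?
The 13th Fibonacci number (with F(1) = F(2) = 1): 1, 1, 2, 3, 5, 8, 13, 21, 34, 55, 89, 144, 233 → 233
Compute 233 × 2 = 466
466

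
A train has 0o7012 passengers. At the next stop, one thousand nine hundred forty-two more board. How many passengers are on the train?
Convert 0o7012 (octal) → 7×512 + 1×8 + 2 = 3594 (decimal)
Convert one thousand nine hundred forty-two (English words) → 1×1000 + 9×100 + 42 = 1942 (decimal)
Compute 3594 + 1942 = 5536
5536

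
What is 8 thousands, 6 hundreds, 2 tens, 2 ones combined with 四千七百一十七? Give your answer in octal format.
Convert 8 thousands, 6 hundreds, 2 tens, 2 ones (place-value notation) → 8×1000 + 6×100 + 2×10 + 2 = 8622 (decimal)
Convert 四千七百一十七 (Chinese numeral) → 4×1000 + 7×100 + 1×10 + 7 = 4717 (decimal)
Compute 8622 + 4717 = 13339
Convert 13339 (decimal) → 13339 = 3×4096 + 2×512 + 3×8 + 3 → 0o32033 (octal)
0o32033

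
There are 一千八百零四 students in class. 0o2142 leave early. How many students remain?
Convert 一千八百零四 (Chinese numeral) → 1×1000 + 8×100 + 4 = 1804 (decimal)
Convert 0o2142 (octal) → 2×512 + 1×64 + 4×8 + 2 = 1122 (decimal)
Compute 1804 - 1122 = 682
682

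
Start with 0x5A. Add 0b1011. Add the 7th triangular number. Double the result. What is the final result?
Convert 0x5A (hexadecimal) → 5×16 + 10 = 90 (decimal)
Start: 90
Convert 0b1011 (binary) → 8 + 2 + 1 = 11 (decimal)
90 + 11 = 101
Convert the 7th triangular number (triangular index) → 7×8/2 = 28 (decimal)
101 + 28 = 129
129 × 2 = 258
258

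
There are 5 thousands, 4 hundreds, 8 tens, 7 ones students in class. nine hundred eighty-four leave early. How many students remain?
Convert 5 thousands, 4 hundreds, 8 tens, 7 ones (place-value notation) → 5×1000 + 4×100 + 8×10 + 7 = 5487 (decimal)
Convert nine hundred eighty-four (English words) → 9×100 + 84 = 984 (decimal)
Compute 5487 - 984 = 4503
4503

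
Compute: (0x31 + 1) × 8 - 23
Convert 0x31 (hexadecimal) → 3×16 + 1 = 49 (decimal)
Expression in decimal: (49 + 1) × 8 - 23
Parentheses first: 49 + 1 = 50
Multiply: 50 × 8 = 400
Subtract: 400 - 23 = 377
377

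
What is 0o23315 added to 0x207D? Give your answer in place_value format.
Convert 0o23315 (octal) → 2×4096 + 3×512 + 3×64 + 1×8 + 5 = 9933 (decimal)
Convert 0x207D (hexadecimal) → 2×4096 + 7×16 + 13 = 8317 (decimal)
Compute 9933 + 8317 = 18250
Convert 18250 (decimal) → 18250 = 18×1000 + 2×100 + 5×10 → 18 thousands, 2 hundreds, 5 tens (place-value notation)
18 thousands, 2 hundreds, 5 tens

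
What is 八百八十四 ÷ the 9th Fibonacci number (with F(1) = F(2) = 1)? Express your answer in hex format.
Convert 八百八十四 (Chinese numeral) → 8×100 + 8×10 + 4 = 884 (decimal)
Convert the 9th Fibonacci number (with F(1) = F(2) = 1) (Fibonacci index) → 1, 1, 2, 3, 5, 8, 13, 21, 34 → 34 (decimal)
Compute 884 ÷ 34 = 26
Convert 26 (decimal) → 26 = 1×16 + 10 → 0x1A (hexadecimal)
0x1A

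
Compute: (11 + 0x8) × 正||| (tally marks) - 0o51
Convert 0x8 (hexadecimal) → 8 (decimal)
Convert 正||| (tally marks) → 5 + 3 = 8 (decimal)
Convert 0o51 (octal) → 5×8 + 1 = 41 (decimal)
Expression in decimal: (11 + 8) × 8 - 41
Parentheses first: 11 + 8 = 19
Multiply: 19 × 8 = 152
Subtract: 152 - 41 = 111
111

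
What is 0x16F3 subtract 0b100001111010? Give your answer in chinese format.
Convert 0x16F3 (hexadecimal) → 1×4096 + 6×256 + 15×16 + 3 = 5875 (decimal)
Convert 0b100001111010 (binary) → 2048 + 64 + 32 + 16 + 8 + 2 = 2170 (decimal)
Compute 5875 - 2170 = 3705
Convert 3705 (decimal) → 3705 = 3×1000 + 7×100 + 5 → 三千七百零五 (Chinese numeral)
三千七百零五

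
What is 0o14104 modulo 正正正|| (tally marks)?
Convert 0o14104 (octal) → 1×4096 + 4×512 + 1×64 + 4 = 6212 (decimal)
Convert 正正正|| (tally marks) → 5 + 5 + 5 + 2 = 17 (decimal)
Compute 6212 mod 17 = 7
7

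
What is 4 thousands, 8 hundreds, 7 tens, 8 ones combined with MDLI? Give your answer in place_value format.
Convert 4 thousands, 8 hundreds, 7 tens, 8 ones (place-value notation) → 4×1000 + 8×100 + 7×10 + 8 = 4878 (decimal)
Convert MDLI (Roman numeral) → 1000 + 500 + 50 + 1 = 1551 (decimal)
Compute 4878 + 1551 = 6429
Convert 6429 (decimal) → 6429 = 6×1000 + 4×100 + 2×10 + 9 → 6 thousands, 4 hundreds, 2 tens, 9 ones (place-value notation)
6 thousands, 4 hundreds, 2 tens, 9 ones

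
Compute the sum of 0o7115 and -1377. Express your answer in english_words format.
Convert 0o7115 (octal) → 7×512 + 1×64 + 1×8 + 5 = 3661 (decimal)
Compute 3661 + -1377 = 2284
Convert 2284 (decimal) → 2284 = 2×1000 + 2×100 + 84 → two thousand two hundred eighty-four (English words)
two thousand two hundred eighty-four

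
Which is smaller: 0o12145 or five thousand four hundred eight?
Convert 0o12145 (octal) → 1×4096 + 2×512 + 1×64 + 4×8 + 5 = 5221 (decimal)
Convert five thousand four hundred eight (English words) → 5×1000 + 4×100 + 8 = 5408 (decimal)
Compare 5221 vs 5408: smaller = 5221
5221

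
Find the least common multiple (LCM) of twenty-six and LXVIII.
Convert twenty-six (English words) → 26 (decimal)
Convert LXVIII (Roman numeral) → 50 + 10 + 5 + 1 + 1 + 1 = 68 (decimal)
Compute lcm(26, 68) = 884
884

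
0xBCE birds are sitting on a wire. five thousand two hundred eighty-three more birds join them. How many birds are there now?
Convert 0xBCE (hexadecimal) → 11×256 + 12×16 + 14 = 3022 (decimal)
Convert five thousand two hundred eighty-three (English words) → 5×1000 + 2×100 + 83 = 5283 (decimal)
Compute 3022 + 5283 = 8305
8305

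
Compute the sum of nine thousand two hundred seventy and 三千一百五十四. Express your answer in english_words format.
Convert nine thousand two hundred seventy (English words) → 9×1000 + 2×100 + 70 = 9270 (decimal)
Convert 三千一百五十四 (Chinese numeral) → 3×1000 + 1×100 + 5×10 + 4 = 3154 (decimal)
Compute 9270 + 3154 = 12424
Convert 12424 (decimal) → 12424 = 12×1000 + 4×100 + 24 → twelve thousand four hundred twenty-four (English words)
twelve thousand four hundred twenty-four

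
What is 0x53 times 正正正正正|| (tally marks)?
Convert 0x53 (hexadecimal) → 5×16 + 3 = 83 (decimal)
Convert 正正正正正|| (tally marks) → 5 + 5 + 5 + 5 + 5 + 2 = 27 (decimal)
Compute 83 × 27 = 2241
2241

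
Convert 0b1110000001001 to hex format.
Convert 0b1110000001001 (binary) → 4096 + 2048 + 1024 + 8 + 1 = 7177 (decimal)
Convert 7177 (decimal) → 7177 = 1×4096 + 12×256 + 9 → 0x1C09 (hexadecimal)
0x1C09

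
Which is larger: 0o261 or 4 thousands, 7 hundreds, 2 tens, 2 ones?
Convert 0o261 (octal) → 2×64 + 6×8 + 1 = 177 (decimal)
Convert 4 thousands, 7 hundreds, 2 tens, 2 ones (place-value notation) → 4×1000 + 7×100 + 2×10 + 2 = 4722 (decimal)
Compare 177 vs 4722: larger = 4722
4722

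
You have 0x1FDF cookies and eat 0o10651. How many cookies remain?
Convert 0x1FDF (hexadecimal) → 1×4096 + 15×256 + 13×16 + 15 = 8159 (decimal)
Convert 0o10651 (octal) → 1×4096 + 6×64 + 5×8 + 1 = 4521 (decimal)
Compute 8159 - 4521 = 3638
3638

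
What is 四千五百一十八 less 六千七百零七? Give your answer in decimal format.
Convert 四千五百一十八 (Chinese numeral) → 4×1000 + 5×100 + 1×10 + 8 = 4518 (decimal)
Convert 六千七百零七 (Chinese numeral) → 6×1000 + 7×100 + 7 = 6707 (decimal)
Compute 4518 - 6707 = -2189
-2189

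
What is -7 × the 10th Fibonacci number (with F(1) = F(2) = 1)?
Convert the 10th Fibonacci number (with F(1) = F(2) = 1) (Fibonacci index) → 1, 1, 2, 3, 5, 8, 13, 21, 34, 55 → 55 (decimal)
Compute -7 × 55 = -385
-385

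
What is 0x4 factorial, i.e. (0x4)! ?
Convert 0x4 (hexadecimal) → 4 (decimal)
Compute 4! = 24
24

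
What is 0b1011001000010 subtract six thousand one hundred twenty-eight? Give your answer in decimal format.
Convert 0b1011001000010 (binary) → 4096 + 1024 + 512 + 64 + 2 = 5698 (decimal)
Convert six thousand one hundred twenty-eight (English words) → 6×1000 + 1×100 + 28 = 6128 (decimal)
Compute 5698 - 6128 = -430
-430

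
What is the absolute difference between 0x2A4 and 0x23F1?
Convert 0x2A4 (hexadecimal) → 2×256 + 10×16 + 4 = 676 (decimal)
Convert 0x23F1 (hexadecimal) → 2×4096 + 3×256 + 15×16 + 1 = 9201 (decimal)
Compute |676 - 9201| = 8525
8525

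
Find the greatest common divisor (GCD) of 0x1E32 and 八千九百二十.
Convert 0x1E32 (hexadecimal) → 1×4096 + 14×256 + 3×16 + 2 = 7730 (decimal)
Convert 八千九百二十 (Chinese numeral) → 8×1000 + 9×100 + 2×10 = 8920 (decimal)
Compute gcd(7730, 8920) = 10
10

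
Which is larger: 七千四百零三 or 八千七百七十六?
Convert 七千四百零三 (Chinese numeral) → 7×1000 + 4×100 + 3 = 7403 (decimal)
Convert 八千七百七十六 (Chinese numeral) → 8×1000 + 7×100 + 7×10 + 6 = 8776 (decimal)
Compare 7403 vs 8776: larger = 8776
8776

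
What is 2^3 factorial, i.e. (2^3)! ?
Convert 2^3 (power) → 8 (decimal)
Compute 8! = 40320
40320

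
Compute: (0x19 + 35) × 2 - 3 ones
Convert 0x19 (hexadecimal) → 1×16 + 9 = 25 (decimal)
Convert 3 ones (place-value notation) → 3 (decimal)
Expression in decimal: (25 + 35) × 2 - 3
Parentheses first: 25 + 35 = 60
Multiply: 60 × 2 = 120
Subtract: 120 - 3 = 117
117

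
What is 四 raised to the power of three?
Convert 四 (Chinese numeral) → 4 (decimal)
Convert three (English words) → 3 (decimal)
Compute 4 ^ 3 = 64
64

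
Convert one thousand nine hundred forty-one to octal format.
Convert one thousand nine hundred forty-one (English words) → 1×1000 + 9×100 + 41 = 1941 (decimal)
Convert 1941 (decimal) → 1941 = 3×512 + 6×64 + 2×8 + 5 → 0o3625 (octal)
0o3625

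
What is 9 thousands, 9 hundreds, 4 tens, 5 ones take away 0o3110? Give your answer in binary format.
Convert 9 thousands, 9 hundreds, 4 tens, 5 ones (place-value notation) → 9×1000 + 9×100 + 4×10 + 5 = 9945 (decimal)
Convert 0o3110 (octal) → 3×512 + 1×64 + 1×8 = 1608 (decimal)
Compute 9945 - 1608 = 8337
Convert 8337 (decimal) → 8337 = 8192 + 128 + 16 + 1 → 0b10000010010001 (binary)
0b10000010010001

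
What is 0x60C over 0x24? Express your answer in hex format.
Convert 0x60C (hexadecimal) → 6×256 + 12 = 1548 (decimal)
Convert 0x24 (hexadecimal) → 2×16 + 4 = 36 (decimal)
Compute 1548 ÷ 36 = 43
Convert 43 (decimal) → 43 = 2×16 + 11 → 0x2B (hexadecimal)
0x2B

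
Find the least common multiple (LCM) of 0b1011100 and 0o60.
Convert 0b1011100 (binary) → 64 + 16 + 8 + 4 = 92 (decimal)
Convert 0o60 (octal) → 6×8 = 48 (decimal)
Compute lcm(92, 48) = 1104
1104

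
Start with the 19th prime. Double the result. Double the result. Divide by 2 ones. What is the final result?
Convert the 19th prime (prime index) → 67 (decimal)
Start: 67
67 × 2 = 134
134 × 2 = 268
Convert 2 ones (place-value notation) → 2 (decimal)
268 ÷ 2 = 134
134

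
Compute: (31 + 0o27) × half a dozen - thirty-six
Convert 0o27 (octal) → 2×8 + 7 = 23 (decimal)
Convert half a dozen (colloquial) → 6 (decimal)
Convert thirty-six (English words) → 36 (decimal)
Expression in decimal: (31 + 23) × 6 - 36
Parentheses first: 31 + 23 = 54
Multiply: 54 × 6 = 324
Subtract: 324 - 36 = 288
288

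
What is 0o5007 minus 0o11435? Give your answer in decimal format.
Convert 0o5007 (octal) → 5×512 + 7 = 2567 (decimal)
Convert 0o11435 (octal) → 1×4096 + 1×512 + 4×64 + 3×8 + 5 = 4893 (decimal)
Compute 2567 - 4893 = -2326
-2326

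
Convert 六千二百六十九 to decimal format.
Convert 六千二百六十九 (Chinese numeral) → 6×1000 + 2×100 + 6×10 + 9 = 6269 (decimal)
6269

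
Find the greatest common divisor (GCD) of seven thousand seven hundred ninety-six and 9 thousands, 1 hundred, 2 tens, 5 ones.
Convert seven thousand seven hundred ninety-six (English words) → 7×1000 + 7×100 + 96 = 7796 (decimal)
Convert 9 thousands, 1 hundred, 2 tens, 5 ones (place-value notation) → 9×1000 + 1×100 + 2×10 + 5 = 9125 (decimal)
Compute gcd(7796, 9125) = 1
1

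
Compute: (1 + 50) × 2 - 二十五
Convert 二十五 (Chinese numeral) → 2×10 + 5 = 25 (decimal)
Expression in decimal: (1 + 50) × 2 - 25
Parentheses first: 1 + 50 = 51
Multiply: 51 × 2 = 102
Subtract: 102 - 25 = 77
77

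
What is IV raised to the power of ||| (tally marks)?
Convert IV (Roman numeral) → 4 (decimal)
Convert ||| (tally marks) → 3 (decimal)
Compute 4 ^ 3 = 64
64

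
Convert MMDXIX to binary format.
Convert MMDXIX (Roman numeral) → 1000 + 1000 + 500 + 10 + 9 = 2519 (decimal)
Convert 2519 (decimal) → 2519 = 2048 + 256 + 128 + 64 + 16 + 4 + 2 + 1 → 0b100111010111 (binary)
0b100111010111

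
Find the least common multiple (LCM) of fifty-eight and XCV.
Convert fifty-eight (English words) → 58 (decimal)
Convert XCV (Roman numeral) → 90 + 5 = 95 (decimal)
Compute lcm(58, 95) = 5510
5510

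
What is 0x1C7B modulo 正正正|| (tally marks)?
Convert 0x1C7B (hexadecimal) → 1×4096 + 12×256 + 7×16 + 11 = 7291 (decimal)
Convert 正正正|| (tally marks) → 5 + 5 + 5 + 2 = 17 (decimal)
Compute 7291 mod 17 = 15
15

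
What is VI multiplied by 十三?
Convert VI (Roman numeral) → 5 + 1 = 6 (decimal)
Convert 十三 (Chinese numeral) → 1×10 + 3 = 13 (decimal)
Compute 6 × 13 = 78
78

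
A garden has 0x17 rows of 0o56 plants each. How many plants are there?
Convert 0o56 (octal) → 5×8 + 6 = 46 (decimal)
Convert 0x17 (hexadecimal) → 1×16 + 7 = 23 (decimal)
Compute 46 × 23 = 1058
1058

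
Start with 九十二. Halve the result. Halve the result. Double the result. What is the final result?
Convert 九十二 (Chinese numeral) → 9×10 + 2 = 92 (decimal)
Start: 92
92 ÷ 2 = 46
46 ÷ 2 = 23
23 × 2 = 46
46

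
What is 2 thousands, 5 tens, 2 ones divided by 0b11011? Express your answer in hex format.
Convert 2 thousands, 5 tens, 2 ones (place-value notation) → 2×1000 + 5×10 + 2 = 2052 (decimal)
Convert 0b11011 (binary) → 16 + 8 + 2 + 1 = 27 (decimal)
Compute 2052 ÷ 27 = 76
Convert 76 (decimal) → 76 = 4×16 + 12 → 0x4C (hexadecimal)
0x4C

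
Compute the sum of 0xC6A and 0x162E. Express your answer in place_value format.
Convert 0xC6A (hexadecimal) → 12×256 + 6×16 + 10 = 3178 (decimal)
Convert 0x162E (hexadecimal) → 1×4096 + 6×256 + 2×16 + 14 = 5678 (decimal)
Compute 3178 + 5678 = 8856
Convert 8856 (decimal) → 8856 = 8×1000 + 8×100 + 5×10 + 6 → 8 thousands, 8 hundreds, 5 tens, 6 ones (place-value notation)
8 thousands, 8 hundreds, 5 tens, 6 ones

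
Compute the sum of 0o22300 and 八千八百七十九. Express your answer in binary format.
Convert 0o22300 (octal) → 2×4096 + 2×512 + 3×64 = 9408 (decimal)
Convert 八千八百七十九 (Chinese numeral) → 8×1000 + 8×100 + 7×10 + 9 = 8879 (decimal)
Compute 9408 + 8879 = 18287
Convert 18287 (decimal) → 18287 = 16384 + 1024 + 512 + 256 + 64 + 32 + 8 + 4 + 2 + 1 → 0b100011101101111 (binary)
0b100011101101111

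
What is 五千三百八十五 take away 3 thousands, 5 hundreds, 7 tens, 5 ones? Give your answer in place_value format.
Convert 五千三百八十五 (Chinese numeral) → 5×1000 + 3×100 + 8×10 + 5 = 5385 (decimal)
Convert 3 thousands, 5 hundreds, 7 tens, 5 ones (place-value notation) → 3×1000 + 5×100 + 7×10 + 5 = 3575 (decimal)
Compute 5385 - 3575 = 1810
Convert 1810 (decimal) → 1810 = 1×1000 + 8×100 + 1×10 → 1 thousand, 8 hundreds, 1 ten (place-value notation)
1 thousand, 8 hundreds, 1 ten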